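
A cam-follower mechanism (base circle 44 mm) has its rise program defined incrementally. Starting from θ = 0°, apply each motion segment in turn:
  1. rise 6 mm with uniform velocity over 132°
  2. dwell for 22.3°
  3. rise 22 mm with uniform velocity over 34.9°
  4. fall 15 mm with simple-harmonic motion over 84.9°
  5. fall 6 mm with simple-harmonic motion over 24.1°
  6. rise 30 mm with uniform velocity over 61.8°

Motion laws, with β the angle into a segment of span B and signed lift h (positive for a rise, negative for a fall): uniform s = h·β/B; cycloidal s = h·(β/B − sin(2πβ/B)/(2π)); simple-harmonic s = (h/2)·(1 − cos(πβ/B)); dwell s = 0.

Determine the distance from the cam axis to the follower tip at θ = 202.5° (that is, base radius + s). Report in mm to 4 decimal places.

seg 1 [0°–132°] uniform, h=6: full span → s += 6 → s = 6.0000
seg 2 [132°–154.3°] dwell: s stays 6.0000
seg 3 [154.3°–189.2°] uniform, h=22: full span → s += 22 → s = 28.0000
seg 4 [189.2°–274.1°] simple-harmonic, h=-15: θ=202.5° here. β=13.3, B=84.9. -15/2·(1 − cos(π·0.1567)) = -0.8901 → s = 27.1099
radial distance = base radius + s = 44 + 27.1099 = 71.1099

71.1099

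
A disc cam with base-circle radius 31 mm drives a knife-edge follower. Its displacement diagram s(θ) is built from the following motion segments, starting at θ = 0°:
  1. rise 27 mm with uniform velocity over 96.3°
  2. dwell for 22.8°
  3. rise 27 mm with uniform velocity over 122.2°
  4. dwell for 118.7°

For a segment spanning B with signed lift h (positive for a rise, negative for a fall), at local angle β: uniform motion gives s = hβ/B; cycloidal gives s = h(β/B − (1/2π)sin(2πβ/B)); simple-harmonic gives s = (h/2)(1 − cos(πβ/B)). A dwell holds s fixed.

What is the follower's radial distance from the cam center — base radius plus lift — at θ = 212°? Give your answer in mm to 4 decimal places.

seg 1 [0°–96.3°] uniform, h=27: full span → s += 27 → s = 27.0000
seg 2 [96.3°–119.1°] dwell: s stays 27.0000
seg 3 [119.1°–241.3°] uniform, h=27: θ=212° here. β=92.9, B=122.2. 27·92.9/122.2 = 20.5262 → s = 47.5262
radial distance = base radius + s = 31 + 47.5262 = 78.5262

78.5262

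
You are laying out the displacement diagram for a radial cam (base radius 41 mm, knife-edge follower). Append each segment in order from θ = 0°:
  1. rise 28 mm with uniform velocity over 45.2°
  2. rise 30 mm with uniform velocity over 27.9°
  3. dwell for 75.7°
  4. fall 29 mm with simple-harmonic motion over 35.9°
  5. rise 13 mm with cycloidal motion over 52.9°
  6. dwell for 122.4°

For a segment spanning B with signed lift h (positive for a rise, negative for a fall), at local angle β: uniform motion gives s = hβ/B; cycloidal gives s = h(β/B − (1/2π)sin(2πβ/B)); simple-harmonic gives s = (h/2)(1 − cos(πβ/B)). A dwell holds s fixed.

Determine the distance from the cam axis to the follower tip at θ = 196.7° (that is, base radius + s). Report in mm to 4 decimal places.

seg 1 [0°–45.2°] uniform, h=28: full span → s += 28 → s = 28.0000
seg 2 [45.2°–73.1°] uniform, h=30: full span → s += 30 → s = 58.0000
seg 3 [73.1°–148.8°] dwell: s stays 58.0000
seg 4 [148.8°–184.7°] simple-harmonic, h=-29: full span → s += -29 → s = 29.0000
seg 5 [184.7°–237.6°] cycloidal, h=13: θ=196.7° here. β=12, B=52.9. 13·(0.2268 − sin(2π·0.2268)/(2π)) = 0.9018 → s = 29.9018
radial distance = base radius + s = 41 + 29.9018 = 70.9018

70.9018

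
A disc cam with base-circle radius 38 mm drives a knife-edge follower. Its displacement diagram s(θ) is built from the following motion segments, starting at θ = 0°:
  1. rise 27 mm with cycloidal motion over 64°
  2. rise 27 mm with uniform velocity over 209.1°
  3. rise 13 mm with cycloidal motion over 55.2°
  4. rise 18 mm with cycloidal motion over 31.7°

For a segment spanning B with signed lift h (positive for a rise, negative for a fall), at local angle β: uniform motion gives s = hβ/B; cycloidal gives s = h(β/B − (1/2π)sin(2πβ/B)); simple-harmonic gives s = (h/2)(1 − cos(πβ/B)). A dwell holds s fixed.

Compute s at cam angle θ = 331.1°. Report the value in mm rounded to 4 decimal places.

seg 1 [0°–64°] cycloidal, h=27: full span → s += 27 → s = 27.0000
seg 2 [64°–273.1°] uniform, h=27: full span → s += 27 → s = 54.0000
seg 3 [273.1°–328.3°] cycloidal, h=13: full span → s += 13 → s = 67.0000
seg 4 [328.3°–360°] cycloidal, h=18: θ=331.1° here. β=2.8, B=31.7. 18·(0.0883 − sin(2π·0.0883)/(2π)) = 0.0804 → s = 67.0804

67.0804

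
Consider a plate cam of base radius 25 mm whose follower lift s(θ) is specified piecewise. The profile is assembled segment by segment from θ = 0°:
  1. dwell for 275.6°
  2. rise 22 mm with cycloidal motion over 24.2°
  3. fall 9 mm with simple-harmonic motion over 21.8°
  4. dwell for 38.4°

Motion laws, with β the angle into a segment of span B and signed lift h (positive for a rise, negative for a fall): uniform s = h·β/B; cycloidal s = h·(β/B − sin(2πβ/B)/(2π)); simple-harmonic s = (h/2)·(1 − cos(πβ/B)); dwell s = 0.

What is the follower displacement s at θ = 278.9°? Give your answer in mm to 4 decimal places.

seg 1 [0°–275.6°] dwell: s stays 0.0000
seg 2 [275.6°–299.8°] cycloidal, h=22: θ=278.9° here. β=3.3, B=24.2. 22·(0.1364 − sin(2π·0.1364)/(2π)) = 0.3538 → s = 0.3538

0.3538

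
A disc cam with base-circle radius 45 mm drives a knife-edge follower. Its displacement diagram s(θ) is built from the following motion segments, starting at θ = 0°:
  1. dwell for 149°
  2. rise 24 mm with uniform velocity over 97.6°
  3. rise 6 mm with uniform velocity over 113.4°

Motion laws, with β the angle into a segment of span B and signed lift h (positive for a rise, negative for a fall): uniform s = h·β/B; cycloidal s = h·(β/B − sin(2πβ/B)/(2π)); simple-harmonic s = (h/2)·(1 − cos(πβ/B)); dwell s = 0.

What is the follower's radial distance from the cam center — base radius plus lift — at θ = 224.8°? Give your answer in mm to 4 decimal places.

seg 1 [0°–149°] dwell: s stays 0.0000
seg 2 [149°–246.6°] uniform, h=24: θ=224.8° here. β=75.8, B=97.6. 24·75.8/97.6 = 18.6393 → s = 18.6393
radial distance = base radius + s = 45 + 18.6393 = 63.6393

63.6393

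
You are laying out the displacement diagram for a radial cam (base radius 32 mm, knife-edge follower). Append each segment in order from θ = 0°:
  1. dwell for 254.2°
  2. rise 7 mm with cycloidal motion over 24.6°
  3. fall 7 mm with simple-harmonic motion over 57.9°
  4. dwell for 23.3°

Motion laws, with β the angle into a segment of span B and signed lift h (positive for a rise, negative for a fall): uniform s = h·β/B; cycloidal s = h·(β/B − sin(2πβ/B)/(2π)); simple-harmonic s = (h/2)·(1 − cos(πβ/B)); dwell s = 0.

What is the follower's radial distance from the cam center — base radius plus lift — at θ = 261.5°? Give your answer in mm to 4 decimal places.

seg 1 [0°–254.2°] dwell: s stays 0.0000
seg 2 [254.2°–278.8°] cycloidal, h=7: θ=261.5° here. β=7.3, B=24.6. 7·(0.2967 − sin(2π·0.2967)/(2π)) = 1.0109 → s = 1.0109
radial distance = base radius + s = 32 + 1.0109 = 33.0109

33.0109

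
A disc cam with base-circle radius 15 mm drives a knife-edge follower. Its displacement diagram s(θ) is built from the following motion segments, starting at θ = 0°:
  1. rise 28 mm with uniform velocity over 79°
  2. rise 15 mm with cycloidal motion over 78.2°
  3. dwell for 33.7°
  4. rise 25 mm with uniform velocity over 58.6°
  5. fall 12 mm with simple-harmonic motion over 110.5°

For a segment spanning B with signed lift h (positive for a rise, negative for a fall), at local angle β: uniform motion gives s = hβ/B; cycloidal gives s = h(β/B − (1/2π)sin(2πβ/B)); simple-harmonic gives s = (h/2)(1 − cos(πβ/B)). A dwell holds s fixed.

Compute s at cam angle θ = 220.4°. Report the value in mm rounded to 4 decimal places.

seg 1 [0°–79°] uniform, h=28: full span → s += 28 → s = 28.0000
seg 2 [79°–157.2°] cycloidal, h=15: full span → s += 15 → s = 43.0000
seg 3 [157.2°–190.9°] dwell: s stays 43.0000
seg 4 [190.9°–249.5°] uniform, h=25: θ=220.4° here. β=29.5, B=58.6. 25·29.5/58.6 = 12.5853 → s = 55.5853

55.5853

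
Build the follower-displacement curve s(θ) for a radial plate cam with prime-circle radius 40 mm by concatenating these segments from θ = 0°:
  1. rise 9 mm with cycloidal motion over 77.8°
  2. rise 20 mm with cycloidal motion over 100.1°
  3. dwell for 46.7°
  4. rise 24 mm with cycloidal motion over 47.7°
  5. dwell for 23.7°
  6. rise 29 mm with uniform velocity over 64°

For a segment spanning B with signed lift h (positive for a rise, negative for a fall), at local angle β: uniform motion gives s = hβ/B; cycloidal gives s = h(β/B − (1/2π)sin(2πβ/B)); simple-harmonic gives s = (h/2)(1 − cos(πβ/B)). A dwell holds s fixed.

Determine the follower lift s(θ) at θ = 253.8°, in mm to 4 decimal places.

seg 1 [0°–77.8°] cycloidal, h=9: full span → s += 9 → s = 9.0000
seg 2 [77.8°–177.9°] cycloidal, h=20: full span → s += 20 → s = 29.0000
seg 3 [177.9°–224.6°] dwell: s stays 29.0000
seg 4 [224.6°–272.3°] cycloidal, h=24: θ=253.8° here. β=29.2, B=47.7. 24·(0.6122 − sin(2π·0.6122)/(2π)) = 17.1663 → s = 46.1663

46.1663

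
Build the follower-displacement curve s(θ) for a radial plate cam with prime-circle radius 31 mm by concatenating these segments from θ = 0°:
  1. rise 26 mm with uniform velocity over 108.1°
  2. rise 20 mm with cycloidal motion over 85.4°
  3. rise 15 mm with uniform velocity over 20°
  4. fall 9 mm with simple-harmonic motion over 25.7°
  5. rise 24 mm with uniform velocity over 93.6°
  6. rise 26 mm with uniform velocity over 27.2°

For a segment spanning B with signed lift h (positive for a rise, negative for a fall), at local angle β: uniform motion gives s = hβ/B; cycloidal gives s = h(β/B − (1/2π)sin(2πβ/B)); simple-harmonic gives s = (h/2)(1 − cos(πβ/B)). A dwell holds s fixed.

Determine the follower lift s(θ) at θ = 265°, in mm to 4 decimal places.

seg 1 [0°–108.1°] uniform, h=26: full span → s += 26 → s = 26.0000
seg 2 [108.1°–193.5°] cycloidal, h=20: full span → s += 20 → s = 46.0000
seg 3 [193.5°–213.5°] uniform, h=15: full span → s += 15 → s = 61.0000
seg 4 [213.5°–239.2°] simple-harmonic, h=-9: full span → s += -9 → s = 52.0000
seg 5 [239.2°–332.8°] uniform, h=24: θ=265° here. β=25.8, B=93.6. 24·25.8/93.6 = 6.6154 → s = 58.6154

58.6154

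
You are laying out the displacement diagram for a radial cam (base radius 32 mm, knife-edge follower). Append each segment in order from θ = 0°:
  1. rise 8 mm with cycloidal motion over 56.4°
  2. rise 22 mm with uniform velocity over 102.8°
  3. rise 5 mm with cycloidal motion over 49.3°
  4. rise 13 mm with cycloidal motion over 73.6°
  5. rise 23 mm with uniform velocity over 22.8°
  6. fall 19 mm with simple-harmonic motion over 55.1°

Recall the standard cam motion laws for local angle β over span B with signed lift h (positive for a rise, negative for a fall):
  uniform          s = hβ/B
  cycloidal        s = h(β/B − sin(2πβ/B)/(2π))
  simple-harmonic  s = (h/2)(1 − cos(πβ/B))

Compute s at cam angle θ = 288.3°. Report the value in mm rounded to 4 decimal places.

seg 1 [0°–56.4°] cycloidal, h=8: full span → s += 8 → s = 8.0000
seg 2 [56.4°–159.2°] uniform, h=22: full span → s += 22 → s = 30.0000
seg 3 [159.2°–208.5°] cycloidal, h=5: full span → s += 5 → s = 35.0000
seg 4 [208.5°–282.1°] cycloidal, h=13: full span → s += 13 → s = 48.0000
seg 5 [282.1°–304.9°] uniform, h=23: θ=288.3° here. β=6.2, B=22.8. 23·6.2/22.8 = 6.2544 → s = 54.2544

54.2544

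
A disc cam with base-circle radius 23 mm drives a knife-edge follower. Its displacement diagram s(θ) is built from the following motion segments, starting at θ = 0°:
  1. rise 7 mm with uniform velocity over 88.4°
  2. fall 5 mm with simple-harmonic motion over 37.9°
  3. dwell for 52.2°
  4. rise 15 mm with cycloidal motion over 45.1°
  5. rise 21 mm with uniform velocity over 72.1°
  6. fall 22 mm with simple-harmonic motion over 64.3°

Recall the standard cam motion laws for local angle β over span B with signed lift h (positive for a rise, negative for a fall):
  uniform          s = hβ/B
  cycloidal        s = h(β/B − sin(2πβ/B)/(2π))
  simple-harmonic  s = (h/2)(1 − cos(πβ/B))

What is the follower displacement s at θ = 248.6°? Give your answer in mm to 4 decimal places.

seg 1 [0°–88.4°] uniform, h=7: full span → s += 7 → s = 7.0000
seg 2 [88.4°–126.3°] simple-harmonic, h=-5: full span → s += -5 → s = 2.0000
seg 3 [126.3°–178.5°] dwell: s stays 2.0000
seg 4 [178.5°–223.6°] cycloidal, h=15: full span → s += 15 → s = 17.0000
seg 5 [223.6°–295.7°] uniform, h=21: θ=248.6° here. β=25, B=72.1. 21·25/72.1 = 7.2816 → s = 24.2816

24.2816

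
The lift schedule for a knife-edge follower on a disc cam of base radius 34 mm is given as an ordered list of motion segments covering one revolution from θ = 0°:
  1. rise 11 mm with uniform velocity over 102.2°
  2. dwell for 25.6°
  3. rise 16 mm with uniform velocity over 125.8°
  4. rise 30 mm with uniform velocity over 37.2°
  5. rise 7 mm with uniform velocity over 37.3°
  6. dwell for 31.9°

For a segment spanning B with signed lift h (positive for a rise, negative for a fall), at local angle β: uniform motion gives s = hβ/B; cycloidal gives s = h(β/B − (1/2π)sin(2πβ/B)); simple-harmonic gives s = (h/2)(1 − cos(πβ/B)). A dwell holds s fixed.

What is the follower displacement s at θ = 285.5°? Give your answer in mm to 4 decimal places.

seg 1 [0°–102.2°] uniform, h=11: full span → s += 11 → s = 11.0000
seg 2 [102.2°–127.8°] dwell: s stays 11.0000
seg 3 [127.8°–253.6°] uniform, h=16: full span → s += 16 → s = 27.0000
seg 4 [253.6°–290.8°] uniform, h=30: θ=285.5° here. β=31.9, B=37.2. 30·31.9/37.2 = 25.7258 → s = 52.7258

52.7258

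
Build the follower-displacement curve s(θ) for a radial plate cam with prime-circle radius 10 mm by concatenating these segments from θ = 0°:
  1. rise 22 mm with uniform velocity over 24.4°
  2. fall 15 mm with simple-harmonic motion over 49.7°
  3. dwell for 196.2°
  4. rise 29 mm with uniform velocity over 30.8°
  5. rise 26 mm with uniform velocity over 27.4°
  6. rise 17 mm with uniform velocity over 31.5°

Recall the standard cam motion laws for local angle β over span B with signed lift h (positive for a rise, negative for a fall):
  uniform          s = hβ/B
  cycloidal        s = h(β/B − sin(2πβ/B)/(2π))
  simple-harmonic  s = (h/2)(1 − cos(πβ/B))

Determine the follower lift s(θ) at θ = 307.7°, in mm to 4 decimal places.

seg 1 [0°–24.4°] uniform, h=22: full span → s += 22 → s = 22.0000
seg 2 [24.4°–74.1°] simple-harmonic, h=-15: full span → s += -15 → s = 7.0000
seg 3 [74.1°–270.3°] dwell: s stays 7.0000
seg 4 [270.3°–301.1°] uniform, h=29: full span → s += 29 → s = 36.0000
seg 5 [301.1°–328.5°] uniform, h=26: θ=307.7° here. β=6.6, B=27.4. 26·6.6/27.4 = 6.2628 → s = 42.2628

42.2628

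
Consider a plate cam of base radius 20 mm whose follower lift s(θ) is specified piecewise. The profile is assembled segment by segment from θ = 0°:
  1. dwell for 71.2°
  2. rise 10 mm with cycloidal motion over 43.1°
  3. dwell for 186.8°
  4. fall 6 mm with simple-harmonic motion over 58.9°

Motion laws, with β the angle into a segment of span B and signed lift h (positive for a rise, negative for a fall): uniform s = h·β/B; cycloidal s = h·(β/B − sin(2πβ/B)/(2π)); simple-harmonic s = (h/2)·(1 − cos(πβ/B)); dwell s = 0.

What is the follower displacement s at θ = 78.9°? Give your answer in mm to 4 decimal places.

seg 1 [0°–71.2°] dwell: s stays 0.0000
seg 2 [71.2°–114.3°] cycloidal, h=10: θ=78.9° here. β=7.7, B=43.1. 10·(0.1787 − sin(2π·0.1787)/(2π)) = 0.3522 → s = 0.3522

0.3522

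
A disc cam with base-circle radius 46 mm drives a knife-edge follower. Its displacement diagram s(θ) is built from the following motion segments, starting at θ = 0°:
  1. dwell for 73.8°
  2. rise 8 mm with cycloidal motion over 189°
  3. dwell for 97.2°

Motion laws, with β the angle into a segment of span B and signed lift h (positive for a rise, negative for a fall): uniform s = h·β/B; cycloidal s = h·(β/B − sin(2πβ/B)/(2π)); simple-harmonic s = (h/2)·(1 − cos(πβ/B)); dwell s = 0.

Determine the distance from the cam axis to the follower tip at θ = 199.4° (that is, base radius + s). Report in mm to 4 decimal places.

seg 1 [0°–73.8°] dwell: s stays 0.0000
seg 2 [73.8°–262.8°] cycloidal, h=8: θ=199.4° here. β=125.6, B=189. 8·(0.6646 − sin(2π·0.6646)/(2π)) = 6.4105 → s = 6.4105
radial distance = base radius + s = 46 + 6.4105 = 52.4105

52.4105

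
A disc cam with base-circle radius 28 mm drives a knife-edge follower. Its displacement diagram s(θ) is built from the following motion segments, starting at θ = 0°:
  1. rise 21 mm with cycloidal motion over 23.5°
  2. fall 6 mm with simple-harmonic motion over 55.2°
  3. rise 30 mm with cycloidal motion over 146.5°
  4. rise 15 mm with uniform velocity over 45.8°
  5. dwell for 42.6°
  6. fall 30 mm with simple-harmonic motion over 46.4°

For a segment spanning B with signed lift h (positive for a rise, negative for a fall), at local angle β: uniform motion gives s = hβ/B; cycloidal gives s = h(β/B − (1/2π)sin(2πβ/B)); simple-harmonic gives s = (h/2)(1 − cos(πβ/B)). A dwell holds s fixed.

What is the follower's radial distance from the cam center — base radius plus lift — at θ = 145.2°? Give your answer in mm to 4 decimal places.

seg 1 [0°–23.5°] cycloidal, h=21: full span → s += 21 → s = 21.0000
seg 2 [23.5°–78.7°] simple-harmonic, h=-6: full span → s += -6 → s = 15.0000
seg 3 [78.7°–225.2°] cycloidal, h=30: θ=145.2° here. β=66.5, B=146.5. 30·(0.4539 − sin(2π·0.4539)/(2π)) = 12.2547 → s = 27.2547
radial distance = base radius + s = 28 + 27.2547 = 55.2547

55.2547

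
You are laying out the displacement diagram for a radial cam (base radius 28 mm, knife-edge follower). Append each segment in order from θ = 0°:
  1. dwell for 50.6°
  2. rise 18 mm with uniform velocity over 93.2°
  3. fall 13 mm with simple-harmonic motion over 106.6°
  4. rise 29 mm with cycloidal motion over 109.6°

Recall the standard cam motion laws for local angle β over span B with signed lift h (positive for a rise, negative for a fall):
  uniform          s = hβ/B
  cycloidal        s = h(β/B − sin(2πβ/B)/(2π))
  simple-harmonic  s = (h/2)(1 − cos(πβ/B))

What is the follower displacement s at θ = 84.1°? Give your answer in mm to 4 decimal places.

seg 1 [0°–50.6°] dwell: s stays 0.0000
seg 2 [50.6°–143.8°] uniform, h=18: θ=84.1° here. β=33.5, B=93.2. 18·33.5/93.2 = 6.4700 → s = 6.4700

6.4700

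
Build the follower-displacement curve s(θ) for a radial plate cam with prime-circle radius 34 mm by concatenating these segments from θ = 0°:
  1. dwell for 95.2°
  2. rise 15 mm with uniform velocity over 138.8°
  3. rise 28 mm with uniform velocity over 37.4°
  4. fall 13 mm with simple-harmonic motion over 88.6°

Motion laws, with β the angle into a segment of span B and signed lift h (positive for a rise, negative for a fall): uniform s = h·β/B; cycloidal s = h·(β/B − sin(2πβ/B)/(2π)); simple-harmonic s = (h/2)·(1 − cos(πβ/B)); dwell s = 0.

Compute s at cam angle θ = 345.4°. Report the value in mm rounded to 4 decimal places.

seg 1 [0°–95.2°] dwell: s stays 0.0000
seg 2 [95.2°–234°] uniform, h=15: full span → s += 15 → s = 15.0000
seg 3 [234°–271.4°] uniform, h=28: full span → s += 28 → s = 43.0000
seg 4 [271.4°–360°] simple-harmonic, h=-13: θ=345.4° here. β=74, B=88.6. -13/2·(1 − cos(π·0.8352)) = -12.1483 → s = 30.8517

30.8517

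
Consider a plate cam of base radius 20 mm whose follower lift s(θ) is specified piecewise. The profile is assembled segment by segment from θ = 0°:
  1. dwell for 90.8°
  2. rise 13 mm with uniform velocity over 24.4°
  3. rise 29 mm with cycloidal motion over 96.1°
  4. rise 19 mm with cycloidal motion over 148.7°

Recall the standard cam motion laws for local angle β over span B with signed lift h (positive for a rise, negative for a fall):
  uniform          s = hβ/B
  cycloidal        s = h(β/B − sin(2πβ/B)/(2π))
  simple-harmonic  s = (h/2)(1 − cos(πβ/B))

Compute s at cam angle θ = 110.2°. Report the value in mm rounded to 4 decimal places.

seg 1 [0°–90.8°] dwell: s stays 0.0000
seg 2 [90.8°–115.2°] uniform, h=13: θ=110.2° here. β=19.4, B=24.4. 13·19.4/24.4 = 10.3361 → s = 10.3361

10.3361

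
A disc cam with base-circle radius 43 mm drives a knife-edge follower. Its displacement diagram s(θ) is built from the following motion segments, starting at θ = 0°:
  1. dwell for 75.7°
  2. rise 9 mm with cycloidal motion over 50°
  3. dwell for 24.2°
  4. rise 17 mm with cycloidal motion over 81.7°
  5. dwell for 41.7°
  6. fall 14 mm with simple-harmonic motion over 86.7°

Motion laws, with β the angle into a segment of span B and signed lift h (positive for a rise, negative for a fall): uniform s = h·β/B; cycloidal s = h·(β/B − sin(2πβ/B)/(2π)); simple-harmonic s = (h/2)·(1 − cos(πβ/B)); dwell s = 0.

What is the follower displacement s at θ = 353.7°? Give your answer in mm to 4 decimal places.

seg 1 [0°–75.7°] dwell: s stays 0.0000
seg 2 [75.7°–125.7°] cycloidal, h=9: full span → s += 9 → s = 9.0000
seg 3 [125.7°–149.9°] dwell: s stays 9.0000
seg 4 [149.9°–231.6°] cycloidal, h=17: full span → s += 17 → s = 26.0000
seg 5 [231.6°–273.3°] dwell: s stays 26.0000
seg 6 [273.3°–360°] simple-harmonic, h=-14: θ=353.7° here. β=80.4, B=86.7. -14/2·(1 − cos(π·0.9273)) = -13.8184 → s = 12.1816

12.1816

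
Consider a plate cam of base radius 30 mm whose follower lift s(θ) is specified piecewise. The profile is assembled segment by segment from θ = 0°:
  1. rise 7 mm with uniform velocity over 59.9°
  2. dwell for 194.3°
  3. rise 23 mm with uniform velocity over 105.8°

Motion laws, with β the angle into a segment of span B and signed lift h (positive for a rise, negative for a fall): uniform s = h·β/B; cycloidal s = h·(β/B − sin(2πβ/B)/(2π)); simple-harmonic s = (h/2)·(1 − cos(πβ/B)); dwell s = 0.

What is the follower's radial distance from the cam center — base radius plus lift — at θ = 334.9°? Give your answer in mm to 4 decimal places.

seg 1 [0°–59.9°] uniform, h=7: full span → s += 7 → s = 7.0000
seg 2 [59.9°–254.2°] dwell: s stays 7.0000
seg 3 [254.2°–360°] uniform, h=23: θ=334.9° here. β=80.7, B=105.8. 23·80.7/105.8 = 17.5435 → s = 24.5435
radial distance = base radius + s = 30 + 24.5435 = 54.5435

54.5435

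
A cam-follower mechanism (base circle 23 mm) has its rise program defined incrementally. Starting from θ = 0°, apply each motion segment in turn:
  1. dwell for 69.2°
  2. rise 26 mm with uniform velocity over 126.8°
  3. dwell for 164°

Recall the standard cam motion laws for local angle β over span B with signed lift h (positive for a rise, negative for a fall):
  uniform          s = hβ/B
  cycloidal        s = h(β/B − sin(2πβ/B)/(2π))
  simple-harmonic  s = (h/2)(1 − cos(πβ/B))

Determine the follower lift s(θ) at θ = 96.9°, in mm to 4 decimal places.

seg 1 [0°–69.2°] dwell: s stays 0.0000
seg 2 [69.2°–196°] uniform, h=26: θ=96.9° here. β=27.7, B=126.8. 26·27.7/126.8 = 5.6798 → s = 5.6798

5.6798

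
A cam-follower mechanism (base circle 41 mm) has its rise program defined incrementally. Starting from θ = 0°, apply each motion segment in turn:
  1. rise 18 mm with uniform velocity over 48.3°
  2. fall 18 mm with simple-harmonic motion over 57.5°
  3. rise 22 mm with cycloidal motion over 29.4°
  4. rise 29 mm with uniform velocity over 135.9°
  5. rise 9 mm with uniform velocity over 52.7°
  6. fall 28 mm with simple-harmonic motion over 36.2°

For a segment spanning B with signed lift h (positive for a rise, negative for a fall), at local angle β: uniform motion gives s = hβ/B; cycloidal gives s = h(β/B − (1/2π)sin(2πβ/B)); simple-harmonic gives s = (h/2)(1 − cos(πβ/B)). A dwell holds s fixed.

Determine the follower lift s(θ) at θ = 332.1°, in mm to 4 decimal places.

seg 1 [0°–48.3°] uniform, h=18: full span → s += 18 → s = 18.0000
seg 2 [48.3°–105.8°] simple-harmonic, h=-18: full span → s += -18 → s = 0.0000
seg 3 [105.8°–135.2°] cycloidal, h=22: full span → s += 22 → s = 22.0000
seg 4 [135.2°–271.1°] uniform, h=29: full span → s += 29 → s = 51.0000
seg 5 [271.1°–323.8°] uniform, h=9: full span → s += 9 → s = 60.0000
seg 6 [323.8°–360°] simple-harmonic, h=-28: θ=332.1° here. β=8.3, B=36.2. -28/2·(1 − cos(π·0.2293)) = -3.4776 → s = 56.5224

56.5224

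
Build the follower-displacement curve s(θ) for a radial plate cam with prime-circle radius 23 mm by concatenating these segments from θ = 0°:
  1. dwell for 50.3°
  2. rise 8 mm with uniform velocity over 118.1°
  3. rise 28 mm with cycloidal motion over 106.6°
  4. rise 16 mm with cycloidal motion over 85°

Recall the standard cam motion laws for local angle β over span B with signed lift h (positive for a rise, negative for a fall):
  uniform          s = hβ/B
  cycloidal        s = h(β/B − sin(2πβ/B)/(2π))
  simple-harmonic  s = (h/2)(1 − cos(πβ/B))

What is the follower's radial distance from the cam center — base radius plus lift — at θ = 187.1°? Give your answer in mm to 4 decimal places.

seg 1 [0°–50.3°] dwell: s stays 0.0000
seg 2 [50.3°–168.4°] uniform, h=8: full span → s += 8 → s = 8.0000
seg 3 [168.4°–275°] cycloidal, h=28: θ=187.1° here. β=18.7, B=106.6. 28·(0.1754 − sin(2π·0.1754)/(2π)) = 0.9358 → s = 8.9358
radial distance = base radius + s = 23 + 8.9358 = 31.9358

31.9358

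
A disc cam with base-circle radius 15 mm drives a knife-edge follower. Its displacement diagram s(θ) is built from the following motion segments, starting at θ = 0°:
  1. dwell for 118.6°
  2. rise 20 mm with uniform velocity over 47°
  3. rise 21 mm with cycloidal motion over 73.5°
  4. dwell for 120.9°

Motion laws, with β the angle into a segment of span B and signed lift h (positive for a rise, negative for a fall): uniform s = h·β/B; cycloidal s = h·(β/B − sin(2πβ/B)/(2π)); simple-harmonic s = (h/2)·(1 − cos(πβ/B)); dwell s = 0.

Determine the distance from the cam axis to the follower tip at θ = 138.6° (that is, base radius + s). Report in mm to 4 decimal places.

seg 1 [0°–118.6°] dwell: s stays 0.0000
seg 2 [118.6°–165.6°] uniform, h=20: θ=138.6° here. β=20, B=47. 20·20/47 = 8.5106 → s = 8.5106
radial distance = base radius + s = 15 + 8.5106 = 23.5106

23.5106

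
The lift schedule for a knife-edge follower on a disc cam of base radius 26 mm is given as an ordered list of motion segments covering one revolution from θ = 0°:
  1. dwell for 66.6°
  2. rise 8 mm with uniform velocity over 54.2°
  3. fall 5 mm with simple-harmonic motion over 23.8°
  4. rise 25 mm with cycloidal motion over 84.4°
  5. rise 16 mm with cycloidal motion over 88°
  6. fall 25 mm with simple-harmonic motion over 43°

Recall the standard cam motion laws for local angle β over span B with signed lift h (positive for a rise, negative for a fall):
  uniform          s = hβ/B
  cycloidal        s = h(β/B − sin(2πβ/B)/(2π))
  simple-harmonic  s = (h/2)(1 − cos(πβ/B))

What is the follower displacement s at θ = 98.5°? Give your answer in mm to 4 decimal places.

seg 1 [0°–66.6°] dwell: s stays 0.0000
seg 2 [66.6°–120.8°] uniform, h=8: θ=98.5° here. β=31.9, B=54.2. 8·31.9/54.2 = 4.7085 → s = 4.7085

4.7085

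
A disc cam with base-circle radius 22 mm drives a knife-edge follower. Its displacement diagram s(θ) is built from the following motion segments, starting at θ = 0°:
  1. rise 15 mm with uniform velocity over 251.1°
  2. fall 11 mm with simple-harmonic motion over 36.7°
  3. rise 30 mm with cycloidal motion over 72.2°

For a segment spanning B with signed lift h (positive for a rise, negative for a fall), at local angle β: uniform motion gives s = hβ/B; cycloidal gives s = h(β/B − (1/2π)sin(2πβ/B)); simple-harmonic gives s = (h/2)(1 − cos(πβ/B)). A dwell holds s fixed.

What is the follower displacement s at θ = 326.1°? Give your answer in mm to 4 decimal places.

seg 1 [0°–251.1°] uniform, h=15: full span → s += 15 → s = 15.0000
seg 2 [251.1°–287.8°] simple-harmonic, h=-11: full span → s += -11 → s = 4.0000
seg 3 [287.8°–360°] cycloidal, h=30: θ=326.1° here. β=38.3, B=72.2. 30·(0.5305 − sin(2π·0.5305)/(2π)) = 16.8227 → s = 20.8227

20.8227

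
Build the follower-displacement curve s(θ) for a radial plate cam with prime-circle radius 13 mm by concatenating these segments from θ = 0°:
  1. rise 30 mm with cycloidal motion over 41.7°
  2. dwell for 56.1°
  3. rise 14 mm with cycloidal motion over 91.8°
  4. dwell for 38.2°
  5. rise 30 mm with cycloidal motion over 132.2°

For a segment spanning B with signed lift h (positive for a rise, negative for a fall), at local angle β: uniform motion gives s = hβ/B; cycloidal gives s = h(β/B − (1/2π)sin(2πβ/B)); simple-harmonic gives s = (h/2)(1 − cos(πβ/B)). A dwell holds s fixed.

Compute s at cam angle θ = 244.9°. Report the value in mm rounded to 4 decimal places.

seg 1 [0°–41.7°] cycloidal, h=30: full span → s += 30 → s = 30.0000
seg 2 [41.7°–97.8°] dwell: s stays 30.0000
seg 3 [97.8°–189.6°] cycloidal, h=14: full span → s += 14 → s = 44.0000
seg 4 [189.6°–227.8°] dwell: s stays 44.0000
seg 5 [227.8°–360°] cycloidal, h=30: θ=244.9° here. β=17.1, B=132.2. 30·(0.1293 − sin(2π·0.1293)/(2π)) = 0.4133 → s = 44.4133

44.4133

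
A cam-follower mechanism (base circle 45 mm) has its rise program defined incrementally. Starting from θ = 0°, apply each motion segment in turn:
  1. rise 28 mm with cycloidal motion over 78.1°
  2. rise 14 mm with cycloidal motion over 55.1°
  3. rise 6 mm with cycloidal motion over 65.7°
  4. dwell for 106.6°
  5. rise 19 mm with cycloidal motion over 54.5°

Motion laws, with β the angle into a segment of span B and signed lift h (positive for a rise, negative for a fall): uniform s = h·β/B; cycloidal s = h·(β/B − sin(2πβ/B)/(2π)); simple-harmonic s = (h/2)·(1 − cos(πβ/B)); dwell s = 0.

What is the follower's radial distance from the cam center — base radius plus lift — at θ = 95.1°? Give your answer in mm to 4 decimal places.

seg 1 [0°–78.1°] cycloidal, h=28: full span → s += 28 → s = 28.0000
seg 2 [78.1°–133.2°] cycloidal, h=14: θ=95.1° here. β=17, B=55.1. 14·(0.3085 − sin(2π·0.3085)/(2π)) = 2.2402 → s = 30.2402
radial distance = base radius + s = 45 + 30.2402 = 75.2402

75.2402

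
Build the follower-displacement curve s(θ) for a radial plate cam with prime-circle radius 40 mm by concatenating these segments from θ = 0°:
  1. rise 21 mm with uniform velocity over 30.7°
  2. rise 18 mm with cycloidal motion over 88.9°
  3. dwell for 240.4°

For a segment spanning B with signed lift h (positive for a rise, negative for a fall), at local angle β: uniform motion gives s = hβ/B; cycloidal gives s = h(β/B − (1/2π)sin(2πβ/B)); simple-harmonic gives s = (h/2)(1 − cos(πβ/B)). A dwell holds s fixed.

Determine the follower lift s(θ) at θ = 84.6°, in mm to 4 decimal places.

seg 1 [0°–30.7°] uniform, h=21: full span → s += 21 → s = 21.0000
seg 2 [30.7°–119.6°] cycloidal, h=18: θ=84.6° here. β=53.9, B=88.9. 18·(0.6063 − sin(2π·0.6063)/(2π)) = 12.6877 → s = 33.6877

33.6877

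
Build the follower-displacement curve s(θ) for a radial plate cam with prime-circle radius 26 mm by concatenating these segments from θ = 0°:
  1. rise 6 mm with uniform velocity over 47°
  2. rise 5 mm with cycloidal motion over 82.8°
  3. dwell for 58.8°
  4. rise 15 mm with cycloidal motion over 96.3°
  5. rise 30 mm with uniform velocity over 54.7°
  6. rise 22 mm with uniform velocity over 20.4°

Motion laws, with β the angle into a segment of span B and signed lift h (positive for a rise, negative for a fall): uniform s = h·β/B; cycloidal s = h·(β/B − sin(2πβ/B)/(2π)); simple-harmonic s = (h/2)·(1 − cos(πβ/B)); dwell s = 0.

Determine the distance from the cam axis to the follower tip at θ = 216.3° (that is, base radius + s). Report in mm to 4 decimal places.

seg 1 [0°–47°] uniform, h=6: full span → s += 6 → s = 6.0000
seg 2 [47°–129.8°] cycloidal, h=5: full span → s += 5 → s = 11.0000
seg 3 [129.8°–188.6°] dwell: s stays 11.0000
seg 4 [188.6°–284.9°] cycloidal, h=15: θ=216.3° here. β=27.7, B=96.3. 15·(0.2876 − sin(2π·0.2876)/(2π)) = 1.9938 → s = 12.9938
radial distance = base radius + s = 26 + 12.9938 = 38.9938

38.9938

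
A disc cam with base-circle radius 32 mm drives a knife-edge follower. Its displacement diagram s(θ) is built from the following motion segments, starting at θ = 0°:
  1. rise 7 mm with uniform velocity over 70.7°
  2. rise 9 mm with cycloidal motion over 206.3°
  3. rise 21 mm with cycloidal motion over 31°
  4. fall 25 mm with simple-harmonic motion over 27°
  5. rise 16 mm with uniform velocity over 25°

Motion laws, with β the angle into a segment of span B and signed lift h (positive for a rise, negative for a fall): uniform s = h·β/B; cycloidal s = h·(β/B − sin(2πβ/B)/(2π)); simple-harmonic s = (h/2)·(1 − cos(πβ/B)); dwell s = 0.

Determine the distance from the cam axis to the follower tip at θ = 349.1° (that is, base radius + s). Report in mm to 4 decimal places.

seg 1 [0°–70.7°] uniform, h=7: full span → s += 7 → s = 7.0000
seg 2 [70.7°–277°] cycloidal, h=9: full span → s += 9 → s = 16.0000
seg 3 [277°–308°] cycloidal, h=21: full span → s += 21 → s = 37.0000
seg 4 [308°–335°] simple-harmonic, h=-25: full span → s += -25 → s = 12.0000
seg 5 [335°–360°] uniform, h=16: θ=349.1° here. β=14.1, B=25. 16·14.1/25 = 9.0240 → s = 21.0240
radial distance = base radius + s = 32 + 21.0240 = 53.0240

53.0240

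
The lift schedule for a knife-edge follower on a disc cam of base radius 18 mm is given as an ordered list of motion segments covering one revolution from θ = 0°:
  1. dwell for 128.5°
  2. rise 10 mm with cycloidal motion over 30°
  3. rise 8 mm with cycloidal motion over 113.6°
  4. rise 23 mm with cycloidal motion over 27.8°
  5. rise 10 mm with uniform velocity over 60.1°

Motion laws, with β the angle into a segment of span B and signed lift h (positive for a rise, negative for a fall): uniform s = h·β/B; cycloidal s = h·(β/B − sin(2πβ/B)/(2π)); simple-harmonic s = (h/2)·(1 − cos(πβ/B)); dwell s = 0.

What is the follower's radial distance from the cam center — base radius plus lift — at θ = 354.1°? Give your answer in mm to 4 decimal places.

seg 1 [0°–128.5°] dwell: s stays 0.0000
seg 2 [128.5°–158.5°] cycloidal, h=10: full span → s += 10 → s = 10.0000
seg 3 [158.5°–272.1°] cycloidal, h=8: full span → s += 8 → s = 18.0000
seg 4 [272.1°–299.9°] cycloidal, h=23: full span → s += 23 → s = 41.0000
seg 5 [299.9°–360°] uniform, h=10: θ=354.1° here. β=54.2, B=60.1. 10·54.2/60.1 = 9.0183 → s = 50.0183
radial distance = base radius + s = 18 + 50.0183 = 68.0183

68.0183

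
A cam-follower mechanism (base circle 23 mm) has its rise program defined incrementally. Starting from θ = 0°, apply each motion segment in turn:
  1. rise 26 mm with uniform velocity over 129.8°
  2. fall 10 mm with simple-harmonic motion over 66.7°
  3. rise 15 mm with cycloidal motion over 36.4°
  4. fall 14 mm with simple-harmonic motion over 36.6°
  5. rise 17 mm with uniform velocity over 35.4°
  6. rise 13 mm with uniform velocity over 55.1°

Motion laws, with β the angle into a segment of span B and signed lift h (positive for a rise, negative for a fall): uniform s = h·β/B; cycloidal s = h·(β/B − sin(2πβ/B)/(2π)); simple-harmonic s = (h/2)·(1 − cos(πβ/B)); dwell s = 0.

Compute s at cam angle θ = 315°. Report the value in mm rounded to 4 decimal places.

seg 1 [0°–129.8°] uniform, h=26: full span → s += 26 → s = 26.0000
seg 2 [129.8°–196.5°] simple-harmonic, h=-10: full span → s += -10 → s = 16.0000
seg 3 [196.5°–232.9°] cycloidal, h=15: full span → s += 15 → s = 31.0000
seg 4 [232.9°–269.5°] simple-harmonic, h=-14: full span → s += -14 → s = 17.0000
seg 5 [269.5°–304.9°] uniform, h=17: full span → s += 17 → s = 34.0000
seg 6 [304.9°–360°] uniform, h=13: θ=315° here. β=10.1, B=55.1. 13·10.1/55.1 = 2.3829 → s = 36.3829

36.3829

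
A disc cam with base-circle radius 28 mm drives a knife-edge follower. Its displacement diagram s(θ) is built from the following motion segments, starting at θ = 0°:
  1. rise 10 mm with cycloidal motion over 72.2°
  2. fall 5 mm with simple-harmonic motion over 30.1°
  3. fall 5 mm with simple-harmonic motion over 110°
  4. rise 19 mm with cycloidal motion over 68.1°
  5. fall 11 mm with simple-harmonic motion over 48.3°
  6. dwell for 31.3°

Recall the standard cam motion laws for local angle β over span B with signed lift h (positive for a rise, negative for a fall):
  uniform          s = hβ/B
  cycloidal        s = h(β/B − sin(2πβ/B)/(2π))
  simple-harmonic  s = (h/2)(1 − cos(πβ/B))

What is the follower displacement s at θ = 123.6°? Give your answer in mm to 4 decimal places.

seg 1 [0°–72.2°] cycloidal, h=10: full span → s += 10 → s = 10.0000
seg 2 [72.2°–102.3°] simple-harmonic, h=-5: full span → s += -5 → s = 5.0000
seg 3 [102.3°–212.3°] simple-harmonic, h=-5: θ=123.6° here. β=21.3, B=110. -5/2·(1 − cos(π·0.1936)) = -0.4485 → s = 4.5515

4.5515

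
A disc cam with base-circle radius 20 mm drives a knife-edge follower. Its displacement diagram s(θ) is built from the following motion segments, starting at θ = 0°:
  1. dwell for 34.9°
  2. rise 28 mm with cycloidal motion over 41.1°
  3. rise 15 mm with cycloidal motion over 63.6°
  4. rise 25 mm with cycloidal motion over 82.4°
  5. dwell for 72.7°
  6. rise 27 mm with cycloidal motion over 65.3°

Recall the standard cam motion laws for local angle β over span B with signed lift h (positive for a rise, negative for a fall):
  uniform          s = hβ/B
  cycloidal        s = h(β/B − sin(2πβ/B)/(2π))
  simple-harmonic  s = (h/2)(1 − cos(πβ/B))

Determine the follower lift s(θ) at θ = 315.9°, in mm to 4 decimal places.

seg 1 [0°–34.9°] dwell: s stays 0.0000
seg 2 [34.9°–76°] cycloidal, h=28: full span → s += 28 → s = 28.0000
seg 3 [76°–139.6°] cycloidal, h=15: full span → s += 15 → s = 43.0000
seg 4 [139.6°–222°] cycloidal, h=25: full span → s += 25 → s = 68.0000
seg 5 [222°–294.7°] dwell: s stays 68.0000
seg 6 [294.7°–360°] cycloidal, h=27: θ=315.9° here. β=21.2, B=65.3. 27·(0.3247 − sin(2π·0.3247)/(2π)) = 4.9327 → s = 72.9327

72.9327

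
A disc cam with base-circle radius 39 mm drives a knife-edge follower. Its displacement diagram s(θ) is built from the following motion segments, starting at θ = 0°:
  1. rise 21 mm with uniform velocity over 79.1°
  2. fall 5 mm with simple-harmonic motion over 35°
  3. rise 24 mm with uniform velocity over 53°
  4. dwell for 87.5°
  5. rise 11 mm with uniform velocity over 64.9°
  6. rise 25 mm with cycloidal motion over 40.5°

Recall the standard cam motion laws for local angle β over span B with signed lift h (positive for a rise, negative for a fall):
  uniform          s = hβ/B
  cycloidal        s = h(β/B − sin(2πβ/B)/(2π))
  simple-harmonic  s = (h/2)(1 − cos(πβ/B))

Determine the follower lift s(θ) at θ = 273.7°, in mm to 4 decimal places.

seg 1 [0°–79.1°] uniform, h=21: full span → s += 21 → s = 21.0000
seg 2 [79.1°–114.1°] simple-harmonic, h=-5: full span → s += -5 → s = 16.0000
seg 3 [114.1°–167.1°] uniform, h=24: full span → s += 24 → s = 40.0000
seg 4 [167.1°–254.6°] dwell: s stays 40.0000
seg 5 [254.6°–319.5°] uniform, h=11: θ=273.7° here. β=19.1, B=64.9. 11·19.1/64.9 = 3.2373 → s = 43.2373

43.2373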